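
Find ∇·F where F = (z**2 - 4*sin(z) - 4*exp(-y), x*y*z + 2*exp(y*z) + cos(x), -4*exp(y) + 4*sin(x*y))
z*(x + 2*exp(y*z))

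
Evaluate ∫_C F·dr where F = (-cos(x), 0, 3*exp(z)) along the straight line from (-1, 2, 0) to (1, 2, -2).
-3 - 2*sin(1) + 3*exp(-2)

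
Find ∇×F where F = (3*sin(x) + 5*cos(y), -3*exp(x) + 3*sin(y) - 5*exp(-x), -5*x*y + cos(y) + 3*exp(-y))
(-5*x - sin(y) - 3*exp(-y), 5*y, -3*exp(x) + 5*sin(y) + 5*exp(-x))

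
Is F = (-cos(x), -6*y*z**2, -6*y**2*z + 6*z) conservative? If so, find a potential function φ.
Yes, F is conservative. φ = -3*y**2*z**2 + 3*z**2 - sin(x)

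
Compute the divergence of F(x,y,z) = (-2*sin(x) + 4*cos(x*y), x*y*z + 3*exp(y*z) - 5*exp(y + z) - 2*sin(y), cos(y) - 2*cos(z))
x*z - 4*y*sin(x*y) + 3*z*exp(y*z) - 5*exp(y + z) + 2*sin(z) - 2*cos(x) - 2*cos(y)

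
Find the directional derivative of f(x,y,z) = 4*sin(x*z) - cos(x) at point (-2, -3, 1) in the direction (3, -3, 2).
-sqrt(22)*(4*cos(2) + 3*sin(2))/22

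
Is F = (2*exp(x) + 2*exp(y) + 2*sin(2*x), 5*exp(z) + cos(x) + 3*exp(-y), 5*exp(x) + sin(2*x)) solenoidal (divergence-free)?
No, ∇·F = 2*exp(x) + 4*cos(2*x) - 3*exp(-y)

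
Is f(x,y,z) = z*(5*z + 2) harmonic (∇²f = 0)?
No, ∇²f = 10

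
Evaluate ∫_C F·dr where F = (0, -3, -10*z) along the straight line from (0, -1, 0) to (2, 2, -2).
-29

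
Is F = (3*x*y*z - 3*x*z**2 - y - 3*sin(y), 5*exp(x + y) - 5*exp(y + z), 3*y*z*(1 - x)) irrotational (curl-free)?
No, ∇×F = (-3*z*(x - 1) + 5*exp(y + z), 3*x*y - 6*x*z + 3*y*z, -3*x*z + 5*exp(x + y) + 3*cos(y) + 1)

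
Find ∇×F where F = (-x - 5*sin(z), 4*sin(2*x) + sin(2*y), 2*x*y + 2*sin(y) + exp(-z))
(2*x + 2*cos(y), -2*y - 5*cos(z), 8*cos(2*x))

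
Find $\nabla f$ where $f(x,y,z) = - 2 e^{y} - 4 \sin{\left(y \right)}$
(0, -2*exp(y) - 4*cos(y), 0)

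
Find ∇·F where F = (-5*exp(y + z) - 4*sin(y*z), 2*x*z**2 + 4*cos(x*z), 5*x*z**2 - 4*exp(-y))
10*x*z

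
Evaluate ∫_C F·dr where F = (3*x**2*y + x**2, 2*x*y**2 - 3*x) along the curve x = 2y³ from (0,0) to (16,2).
43784/5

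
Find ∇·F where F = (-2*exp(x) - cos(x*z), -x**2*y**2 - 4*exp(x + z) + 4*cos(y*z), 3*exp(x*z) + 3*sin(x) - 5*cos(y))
-2*x**2*y + 3*x*exp(x*z) + z*sin(x*z) - 4*z*sin(y*z) - 2*exp(x)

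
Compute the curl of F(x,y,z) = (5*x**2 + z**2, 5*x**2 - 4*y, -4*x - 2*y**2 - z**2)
(-4*y, 2*z + 4, 10*x)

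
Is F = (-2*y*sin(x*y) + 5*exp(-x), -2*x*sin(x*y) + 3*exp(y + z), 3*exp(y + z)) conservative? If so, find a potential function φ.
Yes, F is conservative. φ = 3*exp(y + z) + 2*cos(x*y) - 5*exp(-x)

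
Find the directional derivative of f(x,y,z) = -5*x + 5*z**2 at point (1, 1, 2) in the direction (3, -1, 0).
-3*sqrt(10)/2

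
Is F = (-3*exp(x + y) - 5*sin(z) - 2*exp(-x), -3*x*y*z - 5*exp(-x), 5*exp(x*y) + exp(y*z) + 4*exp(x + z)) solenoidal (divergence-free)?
No, ∇·F = ((-3*x*z + y*exp(y*z) - 3*exp(x + y) + 4*exp(x + z))*exp(x) + 2)*exp(-x)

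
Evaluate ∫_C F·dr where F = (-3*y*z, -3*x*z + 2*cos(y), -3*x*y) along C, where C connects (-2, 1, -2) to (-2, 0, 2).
12 - 2*sin(1)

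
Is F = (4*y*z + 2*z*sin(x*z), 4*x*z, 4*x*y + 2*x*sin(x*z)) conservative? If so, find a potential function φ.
Yes, F is conservative. φ = 4*x*y*z - 2*cos(x*z)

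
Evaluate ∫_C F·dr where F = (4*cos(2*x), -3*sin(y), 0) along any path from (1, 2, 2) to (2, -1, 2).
-2*sin(2) + 2*sin(4) - 3*cos(2) + 3*cos(1)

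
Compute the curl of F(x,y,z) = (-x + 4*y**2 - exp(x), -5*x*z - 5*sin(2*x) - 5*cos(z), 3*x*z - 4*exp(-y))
(5*x - 5*sin(z) + 4*exp(-y), -3*z, -8*y - 5*z - 10*cos(2*x))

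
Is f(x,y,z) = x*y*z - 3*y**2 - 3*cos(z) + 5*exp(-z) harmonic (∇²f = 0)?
No, ∇²f = 3*cos(z) - 6 + 5*exp(-z)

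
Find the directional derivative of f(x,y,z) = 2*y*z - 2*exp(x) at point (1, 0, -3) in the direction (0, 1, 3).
-3*sqrt(10)/5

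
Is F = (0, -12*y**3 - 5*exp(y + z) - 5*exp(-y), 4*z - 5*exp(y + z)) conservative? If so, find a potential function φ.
Yes, F is conservative. φ = -3*y**4 + 2*z**2 - 5*exp(y + z) + 5*exp(-y)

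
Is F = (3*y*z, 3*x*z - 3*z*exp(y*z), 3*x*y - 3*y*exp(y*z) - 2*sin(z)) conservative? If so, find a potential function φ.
Yes, F is conservative. φ = 3*x*y*z - 3*exp(y*z) + 2*cos(z)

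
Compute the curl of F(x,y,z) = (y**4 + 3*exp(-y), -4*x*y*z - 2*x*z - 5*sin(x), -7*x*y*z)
(x*(4*y - 7*z + 2), 7*y*z, -4*y**3 - 4*y*z - 2*z - 5*cos(x) + 3*exp(-y))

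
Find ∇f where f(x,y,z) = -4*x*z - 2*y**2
(-4*z, -4*y, -4*x)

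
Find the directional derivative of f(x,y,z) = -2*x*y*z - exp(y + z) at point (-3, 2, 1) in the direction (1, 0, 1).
sqrt(2)*(8 - exp(3))/2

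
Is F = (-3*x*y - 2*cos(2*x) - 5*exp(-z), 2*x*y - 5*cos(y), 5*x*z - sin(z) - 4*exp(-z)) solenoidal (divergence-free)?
No, ∇·F = 7*x - 3*y + 4*sin(2*x) + 5*sin(y) - cos(z) + 4*exp(-z)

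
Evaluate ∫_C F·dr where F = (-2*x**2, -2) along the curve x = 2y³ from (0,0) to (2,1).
-22/3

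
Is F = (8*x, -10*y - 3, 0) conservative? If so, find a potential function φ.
Yes, F is conservative. φ = 4*x**2 - 5*y**2 - 3*y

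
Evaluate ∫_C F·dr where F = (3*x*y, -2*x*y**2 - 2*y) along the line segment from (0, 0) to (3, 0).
0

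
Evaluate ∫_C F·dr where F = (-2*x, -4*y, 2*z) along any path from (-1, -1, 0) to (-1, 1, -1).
1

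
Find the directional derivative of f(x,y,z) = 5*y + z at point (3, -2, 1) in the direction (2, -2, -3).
-13*sqrt(17)/17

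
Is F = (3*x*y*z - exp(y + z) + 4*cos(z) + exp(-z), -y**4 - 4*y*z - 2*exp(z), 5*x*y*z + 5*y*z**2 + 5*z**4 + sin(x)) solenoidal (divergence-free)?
No, ∇·F = 5*x*y - 4*y**3 + 13*y*z + 20*z**3 - 4*z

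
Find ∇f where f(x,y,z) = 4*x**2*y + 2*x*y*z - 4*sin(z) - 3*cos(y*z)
(2*y*(4*x + z), 4*x**2 + 2*x*z + 3*z*sin(y*z), 2*x*y + 3*y*sin(y*z) - 4*cos(z))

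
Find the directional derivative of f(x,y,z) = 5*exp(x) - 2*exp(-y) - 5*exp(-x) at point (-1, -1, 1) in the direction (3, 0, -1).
3*sqrt(10)*cosh(1)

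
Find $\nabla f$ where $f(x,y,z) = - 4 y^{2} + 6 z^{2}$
(0, -8*y, 12*z)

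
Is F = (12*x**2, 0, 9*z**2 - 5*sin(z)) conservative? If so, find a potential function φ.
Yes, F is conservative. φ = 4*x**3 + 3*z**3 + 5*cos(z)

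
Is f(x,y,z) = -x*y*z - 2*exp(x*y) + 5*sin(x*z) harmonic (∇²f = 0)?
No, ∇²f = -2*x**2*exp(x*y) - 5*x**2*sin(x*z) - 2*y**2*exp(x*y) - 5*z**2*sin(x*z)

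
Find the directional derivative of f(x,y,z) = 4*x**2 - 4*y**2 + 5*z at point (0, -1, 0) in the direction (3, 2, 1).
3*sqrt(14)/2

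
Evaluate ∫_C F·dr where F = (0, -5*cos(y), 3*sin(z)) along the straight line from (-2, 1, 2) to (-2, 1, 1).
-3*cos(1) + 3*cos(2)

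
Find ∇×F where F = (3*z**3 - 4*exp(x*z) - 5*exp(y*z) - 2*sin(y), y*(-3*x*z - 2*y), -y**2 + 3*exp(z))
(y*(3*x - 2), -4*x*exp(x*z) - 5*y*exp(y*z) + 9*z**2, -3*y*z + 5*z*exp(y*z) + 2*cos(y))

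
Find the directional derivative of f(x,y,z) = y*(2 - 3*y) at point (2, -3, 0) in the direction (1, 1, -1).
20*sqrt(3)/3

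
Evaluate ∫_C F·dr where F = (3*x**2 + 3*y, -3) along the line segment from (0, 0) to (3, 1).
57/2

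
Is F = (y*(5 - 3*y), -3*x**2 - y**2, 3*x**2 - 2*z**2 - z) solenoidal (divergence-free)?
No, ∇·F = -2*y - 4*z - 1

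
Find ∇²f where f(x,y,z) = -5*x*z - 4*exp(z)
-4*exp(z)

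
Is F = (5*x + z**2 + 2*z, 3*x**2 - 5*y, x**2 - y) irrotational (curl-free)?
No, ∇×F = (-1, -2*x + 2*z + 2, 6*x)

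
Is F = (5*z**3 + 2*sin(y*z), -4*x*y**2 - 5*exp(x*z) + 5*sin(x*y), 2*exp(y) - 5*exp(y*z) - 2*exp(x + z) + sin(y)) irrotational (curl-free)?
No, ∇×F = (5*x*exp(x*z) - 5*z*exp(y*z) + 2*exp(y) + cos(y), 2*y*cos(y*z) + 15*z**2 + 2*exp(x + z), -4*y**2 + 5*y*cos(x*y) - 5*z*exp(x*z) - 2*z*cos(y*z))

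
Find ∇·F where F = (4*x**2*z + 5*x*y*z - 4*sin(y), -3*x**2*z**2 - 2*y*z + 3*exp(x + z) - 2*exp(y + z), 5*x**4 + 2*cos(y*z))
8*x*z + 5*y*z - 2*y*sin(y*z) - 2*z - 2*exp(y + z)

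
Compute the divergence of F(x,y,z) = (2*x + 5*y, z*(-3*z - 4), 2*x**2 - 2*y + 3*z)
5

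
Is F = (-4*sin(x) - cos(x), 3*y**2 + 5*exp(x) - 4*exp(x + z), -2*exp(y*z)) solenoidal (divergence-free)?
No, ∇·F = -2*y*exp(y*z) + 6*y + sin(x) - 4*cos(x)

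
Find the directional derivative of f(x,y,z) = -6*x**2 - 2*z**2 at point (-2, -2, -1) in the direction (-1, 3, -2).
-16*sqrt(14)/7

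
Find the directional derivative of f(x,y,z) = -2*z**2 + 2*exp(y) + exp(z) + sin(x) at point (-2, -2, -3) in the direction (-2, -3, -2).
-2*sqrt(17)*(exp(3)*cos(2) + 1 + 3*E + 12*exp(3))*exp(-3)/17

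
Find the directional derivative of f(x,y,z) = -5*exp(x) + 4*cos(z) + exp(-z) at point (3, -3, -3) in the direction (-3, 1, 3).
12*sqrt(19)*(sin(3) + exp(3))/19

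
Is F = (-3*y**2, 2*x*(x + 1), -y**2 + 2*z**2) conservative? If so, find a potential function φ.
No, ∇×F = (-2*y, 0, 4*x + 6*y + 2) ≠ 0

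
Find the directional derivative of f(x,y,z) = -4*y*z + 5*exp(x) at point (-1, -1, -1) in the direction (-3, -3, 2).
sqrt(22)*(-15 - 4*E)*exp(-1)/22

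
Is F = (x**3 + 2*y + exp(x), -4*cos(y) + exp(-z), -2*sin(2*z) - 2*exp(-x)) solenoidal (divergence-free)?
No, ∇·F = 3*x**2 + exp(x) + 4*sin(y) - 4*cos(2*z)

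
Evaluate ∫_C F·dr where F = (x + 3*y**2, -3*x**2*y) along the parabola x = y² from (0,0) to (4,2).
0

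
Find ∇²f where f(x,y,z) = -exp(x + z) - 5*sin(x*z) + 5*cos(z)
5*x**2*sin(x*z) + 5*z**2*sin(x*z) - 2*exp(x + z) - 5*cos(z)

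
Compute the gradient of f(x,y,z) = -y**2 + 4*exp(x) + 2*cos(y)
(4*exp(x), -2*y - 2*sin(y), 0)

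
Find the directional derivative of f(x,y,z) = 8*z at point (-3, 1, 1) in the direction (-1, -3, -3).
-24*sqrt(19)/19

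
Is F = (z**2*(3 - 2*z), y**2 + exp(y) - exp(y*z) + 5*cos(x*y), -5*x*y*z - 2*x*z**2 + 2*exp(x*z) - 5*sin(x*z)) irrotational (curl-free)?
No, ∇×F = (-5*x*z + y*exp(y*z), z*(5*y - 4*z - 2*exp(x*z) + 5*cos(x*z) + 6), -5*y*sin(x*y))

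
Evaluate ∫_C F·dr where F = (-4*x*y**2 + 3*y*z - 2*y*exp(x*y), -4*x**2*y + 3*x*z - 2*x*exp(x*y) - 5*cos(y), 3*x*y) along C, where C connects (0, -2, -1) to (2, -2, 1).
-42 - 2*exp(-4)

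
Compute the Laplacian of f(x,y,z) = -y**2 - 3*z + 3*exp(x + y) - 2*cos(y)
6*exp(x + y) + 2*cos(y) - 2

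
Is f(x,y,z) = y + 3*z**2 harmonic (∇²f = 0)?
No, ∇²f = 6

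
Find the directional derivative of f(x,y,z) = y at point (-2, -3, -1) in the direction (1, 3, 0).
3*sqrt(10)/10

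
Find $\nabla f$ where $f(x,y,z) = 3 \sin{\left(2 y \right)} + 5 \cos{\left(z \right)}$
(0, 6*cos(2*y), -5*sin(z))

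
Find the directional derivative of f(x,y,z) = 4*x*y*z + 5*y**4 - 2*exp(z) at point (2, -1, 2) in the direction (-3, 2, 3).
sqrt(22)*(-3*exp(2) - 4)/11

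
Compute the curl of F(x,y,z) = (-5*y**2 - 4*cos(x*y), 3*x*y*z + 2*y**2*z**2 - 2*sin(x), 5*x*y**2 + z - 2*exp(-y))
(7*x*y - 4*y**2*z + 2*exp(-y), -5*y**2, -4*x*sin(x*y) + 3*y*z + 10*y - 2*cos(x))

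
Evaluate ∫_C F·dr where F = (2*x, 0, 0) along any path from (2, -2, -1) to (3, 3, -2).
5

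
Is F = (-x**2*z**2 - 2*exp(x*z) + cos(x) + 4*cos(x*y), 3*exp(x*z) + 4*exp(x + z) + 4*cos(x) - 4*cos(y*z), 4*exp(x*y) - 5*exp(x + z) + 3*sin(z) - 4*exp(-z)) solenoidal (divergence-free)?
No, ∇·F = -2*x*z**2 - 4*y*sin(x*y) - 2*z*exp(x*z) + 4*z*sin(y*z) - 5*exp(x + z) - sin(x) + 3*cos(z) + 4*exp(-z)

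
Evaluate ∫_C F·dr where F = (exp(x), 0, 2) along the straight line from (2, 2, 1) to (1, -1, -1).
-exp(2) - 4 + E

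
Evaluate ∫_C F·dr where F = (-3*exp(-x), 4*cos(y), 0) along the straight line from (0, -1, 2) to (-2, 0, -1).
-3 + 4*sin(1) + 3*exp(2)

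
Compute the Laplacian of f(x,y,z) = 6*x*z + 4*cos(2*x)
-16*cos(2*x)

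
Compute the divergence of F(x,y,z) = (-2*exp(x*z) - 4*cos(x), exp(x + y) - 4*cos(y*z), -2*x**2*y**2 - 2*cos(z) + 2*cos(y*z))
-2*y*sin(y*z) - 2*z*exp(x*z) + 4*z*sin(y*z) + exp(x + y) + 4*sin(x) + 2*sin(z)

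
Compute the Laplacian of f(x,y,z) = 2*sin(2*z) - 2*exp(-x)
-8*sin(2*z) - 2*exp(-x)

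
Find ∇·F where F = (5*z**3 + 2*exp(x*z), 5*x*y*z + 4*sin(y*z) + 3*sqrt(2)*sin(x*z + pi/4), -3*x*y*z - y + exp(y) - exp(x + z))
-3*x*y + 5*x*z + 2*z*exp(x*z) + 4*z*cos(y*z) - exp(x + z)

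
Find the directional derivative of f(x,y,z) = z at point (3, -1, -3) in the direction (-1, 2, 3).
3*sqrt(14)/14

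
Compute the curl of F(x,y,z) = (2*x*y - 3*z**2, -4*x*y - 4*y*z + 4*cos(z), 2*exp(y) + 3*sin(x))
(4*y + 2*exp(y) + 4*sin(z), -6*z - 3*cos(x), -2*x - 4*y)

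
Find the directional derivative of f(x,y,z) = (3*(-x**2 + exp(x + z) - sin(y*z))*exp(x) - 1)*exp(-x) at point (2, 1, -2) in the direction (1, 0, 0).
-9 + exp(-2)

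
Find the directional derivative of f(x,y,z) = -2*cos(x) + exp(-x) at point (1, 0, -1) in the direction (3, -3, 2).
3*sqrt(22)*(-1 + 2*E*sin(1))*exp(-1)/22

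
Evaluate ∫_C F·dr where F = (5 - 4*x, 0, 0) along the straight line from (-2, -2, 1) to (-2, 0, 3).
0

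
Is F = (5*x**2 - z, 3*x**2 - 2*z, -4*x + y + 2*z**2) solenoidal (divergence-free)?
No, ∇·F = 10*x + 4*z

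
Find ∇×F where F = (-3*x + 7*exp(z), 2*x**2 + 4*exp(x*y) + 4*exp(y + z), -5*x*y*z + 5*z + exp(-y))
(-5*x*z - 4*exp(y + z) - exp(-y), 5*y*z + 7*exp(z), 4*x + 4*y*exp(x*y))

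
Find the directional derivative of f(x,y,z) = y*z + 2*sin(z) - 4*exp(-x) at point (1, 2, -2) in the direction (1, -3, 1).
2*sqrt(11)*(2 + E*(cos(2) + 4))*exp(-1)/11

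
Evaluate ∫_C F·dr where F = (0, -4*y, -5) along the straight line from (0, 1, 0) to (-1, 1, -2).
10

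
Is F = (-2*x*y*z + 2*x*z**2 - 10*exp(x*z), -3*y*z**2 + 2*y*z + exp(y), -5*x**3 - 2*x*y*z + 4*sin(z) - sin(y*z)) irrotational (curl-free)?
No, ∇×F = (-2*x*z + 6*y*z - 2*y - z*cos(y*z), 15*x**2 - 2*x*y + 4*x*z - 10*x*exp(x*z) + 2*y*z, 2*x*z)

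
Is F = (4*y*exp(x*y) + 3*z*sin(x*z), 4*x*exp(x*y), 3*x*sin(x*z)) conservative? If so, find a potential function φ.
Yes, F is conservative. φ = 4*exp(x*y) - 3*cos(x*z)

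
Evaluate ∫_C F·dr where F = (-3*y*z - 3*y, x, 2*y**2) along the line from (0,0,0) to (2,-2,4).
92/3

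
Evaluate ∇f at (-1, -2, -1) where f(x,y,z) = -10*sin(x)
(-10*cos(1), 0, 0)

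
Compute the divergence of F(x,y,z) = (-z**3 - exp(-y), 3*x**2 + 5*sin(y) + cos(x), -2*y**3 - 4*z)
5*cos(y) - 4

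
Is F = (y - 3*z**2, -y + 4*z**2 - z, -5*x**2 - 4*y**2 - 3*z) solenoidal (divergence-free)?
No, ∇·F = -4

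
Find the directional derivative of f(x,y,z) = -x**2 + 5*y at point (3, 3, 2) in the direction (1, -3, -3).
-21*sqrt(19)/19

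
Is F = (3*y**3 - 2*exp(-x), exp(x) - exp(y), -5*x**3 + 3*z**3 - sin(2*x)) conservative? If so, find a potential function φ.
No, ∇×F = (0, 15*x**2 + 2*cos(2*x), -9*y**2 + exp(x)) ≠ 0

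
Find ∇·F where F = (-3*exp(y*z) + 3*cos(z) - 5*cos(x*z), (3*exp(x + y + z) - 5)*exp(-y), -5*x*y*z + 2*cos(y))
-5*x*y + 5*z*sin(x*z) + 5*exp(-y)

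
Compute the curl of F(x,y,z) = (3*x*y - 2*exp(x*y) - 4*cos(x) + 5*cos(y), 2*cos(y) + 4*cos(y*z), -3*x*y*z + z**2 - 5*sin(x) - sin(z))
(-3*x*z + 4*y*sin(y*z), 3*y*z + 5*cos(x), 2*x*exp(x*y) - 3*x + 5*sin(y))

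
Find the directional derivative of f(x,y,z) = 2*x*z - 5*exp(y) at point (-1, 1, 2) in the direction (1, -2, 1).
sqrt(6)*(1 + 5*E)/3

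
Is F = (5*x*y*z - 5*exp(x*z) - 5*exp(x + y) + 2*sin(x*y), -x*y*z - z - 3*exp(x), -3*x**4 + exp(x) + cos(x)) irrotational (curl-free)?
No, ∇×F = (x*y + 1, 12*x**3 + 5*x*y - 5*x*exp(x*z) - exp(x) + sin(x), -5*x*z - 2*x*cos(x*y) - y*z - 3*exp(x) + 5*exp(x + y))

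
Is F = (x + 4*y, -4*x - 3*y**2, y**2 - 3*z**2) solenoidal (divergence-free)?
No, ∇·F = -6*y - 6*z + 1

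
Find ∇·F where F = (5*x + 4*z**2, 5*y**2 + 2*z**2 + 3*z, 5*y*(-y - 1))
10*y + 5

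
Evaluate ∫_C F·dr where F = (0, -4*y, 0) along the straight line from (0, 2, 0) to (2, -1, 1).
6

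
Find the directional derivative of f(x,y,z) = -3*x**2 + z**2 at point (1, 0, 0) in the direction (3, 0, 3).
-3*sqrt(2)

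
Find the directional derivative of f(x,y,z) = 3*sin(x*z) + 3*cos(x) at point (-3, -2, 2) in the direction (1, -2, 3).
3*sqrt(14)*(-7*cos(6) + sin(3))/14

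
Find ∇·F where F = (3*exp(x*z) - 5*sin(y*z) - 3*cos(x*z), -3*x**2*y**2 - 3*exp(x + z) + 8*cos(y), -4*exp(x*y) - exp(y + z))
-6*x**2*y + 3*z*exp(x*z) + 3*z*sin(x*z) - exp(y + z) - 8*sin(y)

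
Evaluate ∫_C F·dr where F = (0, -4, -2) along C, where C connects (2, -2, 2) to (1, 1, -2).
-4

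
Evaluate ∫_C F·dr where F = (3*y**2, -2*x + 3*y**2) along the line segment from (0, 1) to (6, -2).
27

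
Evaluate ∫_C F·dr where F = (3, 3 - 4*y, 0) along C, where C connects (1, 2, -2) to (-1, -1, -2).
-9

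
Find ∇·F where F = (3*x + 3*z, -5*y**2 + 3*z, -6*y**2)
3 - 10*y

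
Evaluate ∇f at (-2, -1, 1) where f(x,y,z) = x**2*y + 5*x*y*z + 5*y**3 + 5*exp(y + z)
(-1, 14, 15)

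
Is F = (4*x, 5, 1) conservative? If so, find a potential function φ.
Yes, F is conservative. φ = 2*x**2 + 5*y + z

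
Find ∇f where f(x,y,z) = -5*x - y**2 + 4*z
(-5, -2*y, 4)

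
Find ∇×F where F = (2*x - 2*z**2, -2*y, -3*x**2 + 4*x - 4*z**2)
(0, 6*x - 4*z - 4, 0)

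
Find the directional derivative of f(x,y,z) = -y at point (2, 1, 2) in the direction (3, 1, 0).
-sqrt(10)/10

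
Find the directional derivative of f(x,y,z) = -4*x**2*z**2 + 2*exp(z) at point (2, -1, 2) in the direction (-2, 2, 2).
2*sqrt(3)*exp(2)/3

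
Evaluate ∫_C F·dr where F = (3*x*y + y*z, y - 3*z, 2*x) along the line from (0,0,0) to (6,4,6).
200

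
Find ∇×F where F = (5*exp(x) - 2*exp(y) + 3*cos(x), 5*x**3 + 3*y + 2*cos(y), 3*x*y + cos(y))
(3*x - sin(y), -3*y, 15*x**2 + 2*exp(y))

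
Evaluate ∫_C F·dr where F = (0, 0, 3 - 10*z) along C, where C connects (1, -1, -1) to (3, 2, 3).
-28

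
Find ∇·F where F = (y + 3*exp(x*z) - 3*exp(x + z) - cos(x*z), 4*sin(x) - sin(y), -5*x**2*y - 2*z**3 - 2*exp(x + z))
-6*z**2 + 3*z*exp(x*z) + z*sin(x*z) - 5*exp(x + z) - cos(y)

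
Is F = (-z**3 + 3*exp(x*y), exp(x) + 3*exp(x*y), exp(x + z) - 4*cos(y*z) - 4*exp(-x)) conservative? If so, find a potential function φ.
No, ∇×F = (4*z*sin(y*z), -3*z**2 - exp(x + z) - 4*exp(-x), -3*x*exp(x*y) + 3*y*exp(x*y) + exp(x)) ≠ 0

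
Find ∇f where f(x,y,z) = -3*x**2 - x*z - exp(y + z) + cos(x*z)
(-6*x - z*sin(x*z) - z, -exp(y + z), -x*sin(x*z) - x - exp(y + z))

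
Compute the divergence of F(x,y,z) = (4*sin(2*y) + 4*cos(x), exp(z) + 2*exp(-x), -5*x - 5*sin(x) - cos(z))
-4*sin(x) + sin(z)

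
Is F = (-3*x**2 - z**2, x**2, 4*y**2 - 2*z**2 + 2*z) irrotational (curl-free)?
No, ∇×F = (8*y, -2*z, 2*x)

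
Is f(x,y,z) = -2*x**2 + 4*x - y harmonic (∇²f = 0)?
No, ∇²f = -4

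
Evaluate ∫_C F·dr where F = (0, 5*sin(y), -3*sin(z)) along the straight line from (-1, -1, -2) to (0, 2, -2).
-5*cos(2) + 5*cos(1)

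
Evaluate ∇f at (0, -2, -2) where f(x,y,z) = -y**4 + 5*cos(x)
(0, 32, 0)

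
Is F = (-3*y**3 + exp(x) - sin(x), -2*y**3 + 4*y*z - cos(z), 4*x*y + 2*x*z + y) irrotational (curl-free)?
No, ∇×F = (4*x - 4*y - sin(z) + 1, -4*y - 2*z, 9*y**2)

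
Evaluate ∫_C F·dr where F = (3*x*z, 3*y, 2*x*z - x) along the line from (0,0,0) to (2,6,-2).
160/3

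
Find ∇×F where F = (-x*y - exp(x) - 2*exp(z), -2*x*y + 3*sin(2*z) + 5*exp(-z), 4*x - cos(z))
(-6*cos(2*z) + 5*exp(-z), -2*exp(z) - 4, x - 2*y)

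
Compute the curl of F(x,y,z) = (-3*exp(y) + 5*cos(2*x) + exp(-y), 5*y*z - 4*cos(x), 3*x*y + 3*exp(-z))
(3*x - 5*y, -3*y, 3*exp(y) + 4*sin(x) + exp(-y))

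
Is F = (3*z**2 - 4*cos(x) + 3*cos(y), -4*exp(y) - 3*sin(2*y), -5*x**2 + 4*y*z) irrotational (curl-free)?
No, ∇×F = (4*z, 10*x + 6*z, 3*sin(y))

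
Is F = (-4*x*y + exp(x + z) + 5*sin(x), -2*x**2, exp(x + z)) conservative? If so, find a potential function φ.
Yes, F is conservative. φ = -2*x**2*y + exp(x + z) - 5*cos(x)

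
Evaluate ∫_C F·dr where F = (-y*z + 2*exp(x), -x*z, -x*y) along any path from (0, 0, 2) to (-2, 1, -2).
-6 + 2*exp(-2)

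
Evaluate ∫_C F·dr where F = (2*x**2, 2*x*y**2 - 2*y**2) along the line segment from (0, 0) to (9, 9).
6561/2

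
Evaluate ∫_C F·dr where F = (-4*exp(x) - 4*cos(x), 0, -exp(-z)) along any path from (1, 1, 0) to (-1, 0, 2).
-4*exp(-1) - 1 + exp(-2) + 8*sin(1) + 4*E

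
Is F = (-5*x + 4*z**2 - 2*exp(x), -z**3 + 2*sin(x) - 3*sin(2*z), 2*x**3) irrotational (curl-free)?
No, ∇×F = (3*z**2 + 6*cos(2*z), -6*x**2 + 8*z, 2*cos(x))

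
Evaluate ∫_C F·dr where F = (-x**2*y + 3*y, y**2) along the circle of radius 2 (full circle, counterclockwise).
-8*pi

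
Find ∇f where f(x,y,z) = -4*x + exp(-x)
(-4 - exp(-x), 0, 0)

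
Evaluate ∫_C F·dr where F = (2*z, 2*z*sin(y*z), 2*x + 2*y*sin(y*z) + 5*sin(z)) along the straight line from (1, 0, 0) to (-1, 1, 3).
1 - 7*cos(3)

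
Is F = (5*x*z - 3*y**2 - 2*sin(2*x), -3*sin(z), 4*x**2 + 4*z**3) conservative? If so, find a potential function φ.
No, ∇×F = (3*cos(z), -3*x, 6*y) ≠ 0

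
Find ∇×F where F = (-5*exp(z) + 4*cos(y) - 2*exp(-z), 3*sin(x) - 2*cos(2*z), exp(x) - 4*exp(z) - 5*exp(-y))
(-4*sin(2*z) + 5*exp(-y), -exp(x) - 5*exp(z) + 2*exp(-z), 4*sin(y) + 3*cos(x))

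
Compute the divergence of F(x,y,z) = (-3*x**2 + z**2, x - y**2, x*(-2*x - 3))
-6*x - 2*y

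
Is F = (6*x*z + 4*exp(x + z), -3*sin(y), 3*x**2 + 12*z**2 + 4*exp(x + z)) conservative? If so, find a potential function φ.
Yes, F is conservative. φ = 3*x**2*z + 4*z**3 + 4*exp(x + z) + 3*cos(y)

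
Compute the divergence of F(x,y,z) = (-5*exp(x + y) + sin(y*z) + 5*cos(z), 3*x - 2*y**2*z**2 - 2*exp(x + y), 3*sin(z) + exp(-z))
-4*y*z**2 - 7*exp(x + y) + 3*cos(z) - exp(-z)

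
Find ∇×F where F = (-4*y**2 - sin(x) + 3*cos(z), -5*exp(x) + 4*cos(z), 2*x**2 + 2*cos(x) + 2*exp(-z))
(4*sin(z), -4*x + 2*sin(x) - 3*sin(z), 8*y - 5*exp(x))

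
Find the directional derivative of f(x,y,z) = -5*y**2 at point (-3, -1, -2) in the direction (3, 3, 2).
15*sqrt(22)/11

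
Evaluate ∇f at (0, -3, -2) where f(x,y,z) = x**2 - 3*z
(0, 0, -3)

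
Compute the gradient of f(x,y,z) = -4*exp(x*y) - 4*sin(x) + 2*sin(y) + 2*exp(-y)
(-4*y*exp(x*y) - 4*cos(x), -4*x*exp(x*y) + 2*cos(y) - 2*exp(-y), 0)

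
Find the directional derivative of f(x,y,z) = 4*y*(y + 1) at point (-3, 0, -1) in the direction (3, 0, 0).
0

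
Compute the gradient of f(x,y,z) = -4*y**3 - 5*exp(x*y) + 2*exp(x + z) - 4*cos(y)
(-5*y*exp(x*y) + 2*exp(x + z), -5*x*exp(x*y) - 12*y**2 + 4*sin(y), 2*exp(x + z))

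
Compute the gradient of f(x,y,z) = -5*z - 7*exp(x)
(-7*exp(x), 0, -5)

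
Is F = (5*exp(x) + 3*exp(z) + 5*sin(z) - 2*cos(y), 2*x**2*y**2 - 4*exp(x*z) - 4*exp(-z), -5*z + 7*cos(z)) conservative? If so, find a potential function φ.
No, ∇×F = (4*x*exp(x*z) - 4*exp(-z), 3*exp(z) + 5*cos(z), 4*x*y**2 - 4*z*exp(x*z) - 2*sin(y)) ≠ 0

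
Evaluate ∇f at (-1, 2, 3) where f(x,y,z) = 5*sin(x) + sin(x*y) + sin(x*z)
(3*cos(3) + 2*cos(2) + 5*cos(1), -cos(2), -cos(3))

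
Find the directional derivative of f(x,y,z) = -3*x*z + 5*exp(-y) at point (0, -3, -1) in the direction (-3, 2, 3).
sqrt(22)*(-10*exp(3) - 9)/22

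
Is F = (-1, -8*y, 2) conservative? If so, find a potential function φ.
Yes, F is conservative. φ = -x - 4*y**2 + 2*z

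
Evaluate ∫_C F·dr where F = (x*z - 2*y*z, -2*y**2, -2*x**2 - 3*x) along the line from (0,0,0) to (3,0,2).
-15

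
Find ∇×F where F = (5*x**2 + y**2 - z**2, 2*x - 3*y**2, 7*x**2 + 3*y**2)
(6*y, -14*x - 2*z, 2 - 2*y)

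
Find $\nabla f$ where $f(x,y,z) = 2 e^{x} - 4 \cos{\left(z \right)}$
(2*exp(x), 0, 4*sin(z))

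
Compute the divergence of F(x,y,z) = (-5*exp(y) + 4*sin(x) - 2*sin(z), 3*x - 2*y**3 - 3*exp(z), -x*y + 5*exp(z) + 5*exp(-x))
-6*y**2 + 5*exp(z) + 4*cos(x)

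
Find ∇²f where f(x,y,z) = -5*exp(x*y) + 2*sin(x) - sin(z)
-5*x**2*exp(x*y) - 5*y**2*exp(x*y) - 2*sin(x) + sin(z)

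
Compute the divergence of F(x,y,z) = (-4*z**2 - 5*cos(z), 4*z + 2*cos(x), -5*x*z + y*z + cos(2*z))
-5*x + y - 2*sin(2*z)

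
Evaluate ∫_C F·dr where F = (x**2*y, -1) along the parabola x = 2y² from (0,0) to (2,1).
9/7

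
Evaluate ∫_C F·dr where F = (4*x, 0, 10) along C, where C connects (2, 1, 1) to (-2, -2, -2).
-30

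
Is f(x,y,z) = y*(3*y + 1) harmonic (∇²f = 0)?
No, ∇²f = 6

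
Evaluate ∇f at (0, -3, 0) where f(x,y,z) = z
(0, 0, 1)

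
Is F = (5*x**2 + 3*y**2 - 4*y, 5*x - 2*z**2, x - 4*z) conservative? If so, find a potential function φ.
No, ∇×F = (4*z, -1, 9 - 6*y) ≠ 0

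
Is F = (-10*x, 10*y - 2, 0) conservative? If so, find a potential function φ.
Yes, F is conservative. φ = -5*x**2 + 5*y**2 - 2*y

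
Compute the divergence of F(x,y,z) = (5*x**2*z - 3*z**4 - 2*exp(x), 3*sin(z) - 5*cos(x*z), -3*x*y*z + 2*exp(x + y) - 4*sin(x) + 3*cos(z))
-3*x*y + 10*x*z - 2*exp(x) - 3*sin(z)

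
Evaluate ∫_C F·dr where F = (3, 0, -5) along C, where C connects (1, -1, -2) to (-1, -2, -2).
-6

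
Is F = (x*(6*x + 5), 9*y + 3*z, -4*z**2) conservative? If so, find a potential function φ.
No, ∇×F = (-3, 0, 0) ≠ 0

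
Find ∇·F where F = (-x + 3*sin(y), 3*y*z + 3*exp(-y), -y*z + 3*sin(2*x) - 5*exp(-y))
-y + 3*z - 1 - 3*exp(-y)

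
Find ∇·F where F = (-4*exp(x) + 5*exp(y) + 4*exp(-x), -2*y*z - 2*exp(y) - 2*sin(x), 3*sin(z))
-2*z - 4*exp(x) - 2*exp(y) + 3*cos(z) - 4*exp(-x)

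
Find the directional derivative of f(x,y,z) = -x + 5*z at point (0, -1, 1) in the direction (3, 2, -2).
-13*sqrt(17)/17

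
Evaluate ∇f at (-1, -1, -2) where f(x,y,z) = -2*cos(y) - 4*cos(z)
(0, -2*sin(1), -4*sin(2))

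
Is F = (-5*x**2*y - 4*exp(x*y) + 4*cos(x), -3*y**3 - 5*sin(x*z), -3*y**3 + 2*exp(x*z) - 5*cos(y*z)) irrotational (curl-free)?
No, ∇×F = (5*x*cos(x*z) - 9*y**2 + 5*z*sin(y*z), -2*z*exp(x*z), 5*x**2 + 4*x*exp(x*y) - 5*z*cos(x*z))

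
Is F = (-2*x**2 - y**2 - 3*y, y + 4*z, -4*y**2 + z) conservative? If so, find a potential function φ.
No, ∇×F = (-8*y - 4, 0, 2*y + 3) ≠ 0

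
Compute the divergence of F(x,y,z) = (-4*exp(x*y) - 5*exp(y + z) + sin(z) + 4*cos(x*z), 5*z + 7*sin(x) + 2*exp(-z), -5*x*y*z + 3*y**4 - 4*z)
-5*x*y - 4*y*exp(x*y) - 4*z*sin(x*z) - 4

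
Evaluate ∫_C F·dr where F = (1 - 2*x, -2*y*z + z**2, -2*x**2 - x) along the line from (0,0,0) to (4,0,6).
-88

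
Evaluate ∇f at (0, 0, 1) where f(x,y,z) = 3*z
(0, 0, 3)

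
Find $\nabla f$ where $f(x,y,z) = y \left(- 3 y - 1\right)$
(0, -6*y - 1, 0)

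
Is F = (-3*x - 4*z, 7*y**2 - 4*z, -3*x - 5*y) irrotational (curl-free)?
No, ∇×F = (-1, -1, 0)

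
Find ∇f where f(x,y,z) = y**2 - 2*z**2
(0, 2*y, -4*z)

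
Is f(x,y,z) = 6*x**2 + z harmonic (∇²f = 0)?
No, ∇²f = 12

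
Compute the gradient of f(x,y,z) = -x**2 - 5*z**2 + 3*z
(-2*x, 0, 3 - 10*z)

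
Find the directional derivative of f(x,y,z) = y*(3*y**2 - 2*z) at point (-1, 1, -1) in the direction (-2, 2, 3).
16*sqrt(17)/17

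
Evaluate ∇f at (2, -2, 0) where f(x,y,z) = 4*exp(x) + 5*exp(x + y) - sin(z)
(5 + 4*exp(2), 5, -1)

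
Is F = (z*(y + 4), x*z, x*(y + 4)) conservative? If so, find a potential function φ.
Yes, F is conservative. φ = x*z*(y + 4)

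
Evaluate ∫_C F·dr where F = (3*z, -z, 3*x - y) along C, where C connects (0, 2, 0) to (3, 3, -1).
-6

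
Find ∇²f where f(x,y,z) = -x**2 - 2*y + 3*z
-2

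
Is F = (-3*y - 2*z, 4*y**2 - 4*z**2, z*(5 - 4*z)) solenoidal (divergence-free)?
No, ∇·F = 8*y - 8*z + 5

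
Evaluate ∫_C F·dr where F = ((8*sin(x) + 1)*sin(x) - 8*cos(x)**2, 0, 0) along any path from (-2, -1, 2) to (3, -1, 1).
cos(2) - cos(3) - 4*sin(6) - 4*sin(4)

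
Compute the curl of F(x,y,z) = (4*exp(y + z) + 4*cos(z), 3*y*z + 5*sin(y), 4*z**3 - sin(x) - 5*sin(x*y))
(-5*x*cos(x*y) - 3*y, 5*y*cos(x*y) + 4*exp(y + z) - 4*sin(z) + cos(x), -4*exp(y + z))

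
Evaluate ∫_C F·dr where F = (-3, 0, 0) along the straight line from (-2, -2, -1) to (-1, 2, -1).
-3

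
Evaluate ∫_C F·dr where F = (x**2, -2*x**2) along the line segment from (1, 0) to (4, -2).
49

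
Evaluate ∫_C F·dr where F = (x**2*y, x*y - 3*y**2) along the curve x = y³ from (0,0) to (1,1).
-1/2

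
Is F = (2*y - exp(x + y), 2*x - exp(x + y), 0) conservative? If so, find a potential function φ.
Yes, F is conservative. φ = 2*x*y - exp(x + y)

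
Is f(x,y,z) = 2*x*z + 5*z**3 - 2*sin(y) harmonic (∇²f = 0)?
No, ∇²f = 30*z + 2*sin(y)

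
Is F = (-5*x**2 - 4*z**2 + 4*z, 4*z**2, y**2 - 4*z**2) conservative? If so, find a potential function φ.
No, ∇×F = (2*y - 8*z, 4 - 8*z, 0) ≠ 0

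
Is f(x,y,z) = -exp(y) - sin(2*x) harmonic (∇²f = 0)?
No, ∇²f = -exp(y) + 4*sin(2*x)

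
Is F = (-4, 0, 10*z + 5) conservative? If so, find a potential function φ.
Yes, F is conservative. φ = -4*x + 5*z**2 + 5*z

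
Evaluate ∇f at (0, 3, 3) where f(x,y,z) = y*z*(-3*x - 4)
(-27, -12, -12)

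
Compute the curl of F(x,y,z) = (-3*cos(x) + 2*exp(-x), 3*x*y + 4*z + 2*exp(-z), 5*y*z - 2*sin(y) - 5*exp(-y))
(5*z - 2*cos(y) - 4 + 2*exp(-z) + 5*exp(-y), 0, 3*y)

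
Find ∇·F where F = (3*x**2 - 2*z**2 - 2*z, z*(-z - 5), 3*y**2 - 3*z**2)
6*x - 6*z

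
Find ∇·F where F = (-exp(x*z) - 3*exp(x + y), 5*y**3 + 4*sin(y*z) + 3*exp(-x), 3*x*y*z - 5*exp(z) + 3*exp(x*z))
3*x*y + 3*x*exp(x*z) + 15*y**2 - z*exp(x*z) + 4*z*cos(y*z) - 5*exp(z) - 3*exp(x + y)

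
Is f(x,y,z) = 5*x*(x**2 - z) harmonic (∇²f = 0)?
No, ∇²f = 30*x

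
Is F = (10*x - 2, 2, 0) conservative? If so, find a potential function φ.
Yes, F is conservative. φ = 5*x**2 - 2*x + 2*y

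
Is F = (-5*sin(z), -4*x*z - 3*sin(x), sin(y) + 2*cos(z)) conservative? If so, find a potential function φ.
No, ∇×F = (4*x + cos(y), -5*cos(z), -4*z - 3*cos(x)) ≠ 0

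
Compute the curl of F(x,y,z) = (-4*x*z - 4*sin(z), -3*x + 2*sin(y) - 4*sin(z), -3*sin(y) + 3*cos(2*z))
(-3*cos(y) + 4*cos(z), -4*x - 4*cos(z), -3)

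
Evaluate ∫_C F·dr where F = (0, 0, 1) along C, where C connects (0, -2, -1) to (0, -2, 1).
2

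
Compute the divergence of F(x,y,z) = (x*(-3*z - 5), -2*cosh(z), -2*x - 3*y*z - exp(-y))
-3*y - 3*z - 5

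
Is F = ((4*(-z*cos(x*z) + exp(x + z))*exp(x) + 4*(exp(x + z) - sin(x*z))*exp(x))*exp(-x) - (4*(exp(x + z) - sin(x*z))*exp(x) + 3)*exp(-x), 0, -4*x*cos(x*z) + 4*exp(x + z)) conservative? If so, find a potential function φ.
Yes, F is conservative. φ = (4*(exp(x + z) - sin(x*z))*exp(x) + 3)*exp(-x)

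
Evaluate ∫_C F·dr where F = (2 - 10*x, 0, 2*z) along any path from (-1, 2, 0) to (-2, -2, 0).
-17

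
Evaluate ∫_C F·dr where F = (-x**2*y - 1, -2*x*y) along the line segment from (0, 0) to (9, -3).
1935/4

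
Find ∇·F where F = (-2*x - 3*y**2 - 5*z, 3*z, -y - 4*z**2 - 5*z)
-8*z - 7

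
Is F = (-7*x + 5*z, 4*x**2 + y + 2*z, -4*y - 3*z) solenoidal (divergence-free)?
No, ∇·F = -9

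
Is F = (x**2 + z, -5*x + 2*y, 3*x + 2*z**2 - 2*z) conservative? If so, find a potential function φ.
No, ∇×F = (0, -2, -5) ≠ 0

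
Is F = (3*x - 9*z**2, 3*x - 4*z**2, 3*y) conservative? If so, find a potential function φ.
No, ∇×F = (8*z + 3, -18*z, 3) ≠ 0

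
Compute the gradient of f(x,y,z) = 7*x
(7, 0, 0)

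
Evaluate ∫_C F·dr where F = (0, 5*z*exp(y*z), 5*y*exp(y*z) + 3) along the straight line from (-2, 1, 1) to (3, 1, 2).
-5*E + 3 + 5*exp(2)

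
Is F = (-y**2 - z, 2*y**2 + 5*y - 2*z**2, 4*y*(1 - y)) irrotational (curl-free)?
No, ∇×F = (-8*y + 4*z + 4, -1, 2*y)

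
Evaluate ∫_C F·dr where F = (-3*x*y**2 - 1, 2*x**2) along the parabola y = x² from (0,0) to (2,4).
-18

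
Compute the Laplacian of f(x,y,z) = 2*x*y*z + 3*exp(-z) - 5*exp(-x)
3*exp(-z) - 5*exp(-x)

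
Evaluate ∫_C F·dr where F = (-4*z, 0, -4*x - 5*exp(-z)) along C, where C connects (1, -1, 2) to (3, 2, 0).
13 - 5*exp(-2)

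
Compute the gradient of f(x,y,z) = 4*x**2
(8*x, 0, 0)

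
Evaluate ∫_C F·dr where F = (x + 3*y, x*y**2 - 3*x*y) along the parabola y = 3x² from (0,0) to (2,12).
23374/35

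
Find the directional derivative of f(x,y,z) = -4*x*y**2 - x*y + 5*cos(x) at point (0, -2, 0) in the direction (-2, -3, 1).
2*sqrt(14)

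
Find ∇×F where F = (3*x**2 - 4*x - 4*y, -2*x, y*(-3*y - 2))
(-6*y - 2, 0, 2)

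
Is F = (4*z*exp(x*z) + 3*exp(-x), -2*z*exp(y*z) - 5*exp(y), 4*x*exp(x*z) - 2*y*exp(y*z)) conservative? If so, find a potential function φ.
Yes, F is conservative. φ = -5*exp(y) + 4*exp(x*z) - 2*exp(y*z) - 3*exp(-x)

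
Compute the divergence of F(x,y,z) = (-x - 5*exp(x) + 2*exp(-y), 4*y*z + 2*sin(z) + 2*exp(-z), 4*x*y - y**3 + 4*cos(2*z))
4*z - 5*exp(x) - 8*sin(2*z) - 1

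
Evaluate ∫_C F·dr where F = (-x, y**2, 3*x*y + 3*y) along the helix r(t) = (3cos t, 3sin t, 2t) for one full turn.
0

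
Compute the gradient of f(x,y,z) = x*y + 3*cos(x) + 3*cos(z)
(y - 3*sin(x), x, -3*sin(z))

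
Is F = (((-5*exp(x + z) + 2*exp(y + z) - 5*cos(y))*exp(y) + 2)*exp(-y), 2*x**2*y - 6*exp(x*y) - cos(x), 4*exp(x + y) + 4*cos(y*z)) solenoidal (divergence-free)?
No, ∇·F = 2*x**2 - 6*x*exp(x*y) - 4*y*sin(y*z) - 5*exp(x + z)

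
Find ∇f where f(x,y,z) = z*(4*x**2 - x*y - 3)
(z*(8*x - y), -x*z, 4*x**2 - x*y - 3)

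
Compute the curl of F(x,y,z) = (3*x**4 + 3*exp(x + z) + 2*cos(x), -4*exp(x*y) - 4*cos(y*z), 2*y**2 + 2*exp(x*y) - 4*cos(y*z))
(2*x*exp(x*y) - 4*y*sin(y*z) + 4*y + 4*z*sin(y*z), -2*y*exp(x*y) + 3*exp(x + z), -4*y*exp(x*y))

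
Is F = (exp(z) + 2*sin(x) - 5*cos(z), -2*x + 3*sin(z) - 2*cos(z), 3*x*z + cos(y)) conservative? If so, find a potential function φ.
No, ∇×F = (-sin(y) - 2*sin(z) - 3*cos(z), -3*z + exp(z) + 5*sin(z), -2) ≠ 0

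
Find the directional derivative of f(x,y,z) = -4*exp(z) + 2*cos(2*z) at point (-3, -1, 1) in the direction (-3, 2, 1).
-2*sqrt(14)*(sin(2) + E)/7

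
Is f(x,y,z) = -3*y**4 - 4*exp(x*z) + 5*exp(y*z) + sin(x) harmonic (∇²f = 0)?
No, ∇²f = -4*x**2*exp(x*z) + 5*y**2*exp(y*z) - 36*y**2 - 4*z**2*exp(x*z) + 5*z**2*exp(y*z) - sin(x)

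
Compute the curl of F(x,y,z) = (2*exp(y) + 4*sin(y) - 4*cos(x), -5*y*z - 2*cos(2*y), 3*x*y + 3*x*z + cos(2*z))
(3*x + 5*y, -3*y - 3*z, -2*exp(y) - 4*cos(y))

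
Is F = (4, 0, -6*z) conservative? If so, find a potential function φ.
Yes, F is conservative. φ = 4*x - 3*z**2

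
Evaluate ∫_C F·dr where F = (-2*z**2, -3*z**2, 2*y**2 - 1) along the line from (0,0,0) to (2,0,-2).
-10/3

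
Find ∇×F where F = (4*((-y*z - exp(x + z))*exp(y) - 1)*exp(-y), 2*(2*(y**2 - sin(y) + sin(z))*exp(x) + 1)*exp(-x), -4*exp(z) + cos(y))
(-sin(y) - 4*cos(z), -4*y - 4*exp(x + z), 4*z - 4*exp(-y) - 2*exp(-x))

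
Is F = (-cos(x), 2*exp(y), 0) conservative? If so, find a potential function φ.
Yes, F is conservative. φ = 2*exp(y) - sin(x)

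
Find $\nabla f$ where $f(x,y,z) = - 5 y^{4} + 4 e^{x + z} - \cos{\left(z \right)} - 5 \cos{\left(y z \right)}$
(4*exp(x + z), -20*y**3 + 5*z*sin(y*z), 5*y*sin(y*z) + 4*exp(x + z) + sin(z))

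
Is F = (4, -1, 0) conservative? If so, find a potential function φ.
Yes, F is conservative. φ = 4*x - y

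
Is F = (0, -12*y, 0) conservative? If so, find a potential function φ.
Yes, F is conservative. φ = -6*y**2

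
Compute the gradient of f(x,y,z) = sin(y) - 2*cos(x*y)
(2*y*sin(x*y), 2*x*sin(x*y) + cos(y), 0)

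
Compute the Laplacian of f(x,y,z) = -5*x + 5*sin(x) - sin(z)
-5*sin(x) + sin(z)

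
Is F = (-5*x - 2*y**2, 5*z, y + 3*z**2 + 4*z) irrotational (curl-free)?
No, ∇×F = (-4, 0, 4*y)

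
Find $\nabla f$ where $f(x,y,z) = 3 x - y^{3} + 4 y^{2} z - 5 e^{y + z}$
(3, -3*y**2 + 8*y*z - 5*exp(y + z), 4*y**2 - 5*exp(y + z))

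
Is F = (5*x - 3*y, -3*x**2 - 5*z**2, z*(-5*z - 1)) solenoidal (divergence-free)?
No, ∇·F = 4 - 10*z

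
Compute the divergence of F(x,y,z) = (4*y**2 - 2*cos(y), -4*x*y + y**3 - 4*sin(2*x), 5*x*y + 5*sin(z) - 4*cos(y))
-4*x + 3*y**2 + 5*cos(z)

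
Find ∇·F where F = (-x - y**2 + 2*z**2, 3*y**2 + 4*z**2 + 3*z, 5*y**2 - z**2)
6*y - 2*z - 1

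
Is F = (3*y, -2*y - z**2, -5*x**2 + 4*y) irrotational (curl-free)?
No, ∇×F = (2*z + 4, 10*x, -3)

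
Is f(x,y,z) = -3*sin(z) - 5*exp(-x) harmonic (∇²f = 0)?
No, ∇²f = 3*sin(z) - 5*exp(-x)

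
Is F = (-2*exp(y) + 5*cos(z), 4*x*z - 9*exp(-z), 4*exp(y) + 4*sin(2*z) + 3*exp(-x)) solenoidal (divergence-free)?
No, ∇·F = 8*cos(2*z)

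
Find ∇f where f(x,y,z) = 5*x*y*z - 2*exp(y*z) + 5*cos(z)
(5*y*z, z*(5*x - 2*exp(y*z)), 5*x*y - 2*y*exp(y*z) - 5*sin(z))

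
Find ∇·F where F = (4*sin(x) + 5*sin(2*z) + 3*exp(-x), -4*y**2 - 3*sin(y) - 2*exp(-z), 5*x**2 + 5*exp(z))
-8*y + 5*exp(z) + 4*cos(x) - 3*cos(y) - 3*exp(-x)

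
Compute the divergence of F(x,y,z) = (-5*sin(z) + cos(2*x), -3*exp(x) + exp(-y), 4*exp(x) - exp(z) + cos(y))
-exp(z) - 2*sin(2*x) - exp(-y)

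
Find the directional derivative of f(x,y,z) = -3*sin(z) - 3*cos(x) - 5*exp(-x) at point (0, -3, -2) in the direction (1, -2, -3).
sqrt(14)*(9*cos(2) + 5)/14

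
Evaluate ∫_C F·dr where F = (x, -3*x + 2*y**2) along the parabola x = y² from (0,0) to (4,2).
16/3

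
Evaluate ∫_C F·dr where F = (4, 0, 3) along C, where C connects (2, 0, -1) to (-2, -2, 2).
-7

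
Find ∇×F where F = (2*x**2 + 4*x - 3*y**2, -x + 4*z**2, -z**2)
(-8*z, 0, 6*y - 1)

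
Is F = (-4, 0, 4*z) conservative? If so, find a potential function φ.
Yes, F is conservative. φ = -4*x + 2*z**2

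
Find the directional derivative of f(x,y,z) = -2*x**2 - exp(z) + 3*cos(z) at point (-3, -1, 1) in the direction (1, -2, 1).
sqrt(6)*(-E - 3*sin(1) + 12)/6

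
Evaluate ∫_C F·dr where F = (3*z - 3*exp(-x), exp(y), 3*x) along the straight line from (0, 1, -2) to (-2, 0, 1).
-8 - E + 3*exp(2)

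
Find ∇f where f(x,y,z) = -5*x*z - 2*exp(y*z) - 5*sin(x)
(-5*z - 5*cos(x), -2*z*exp(y*z), -5*x - 2*y*exp(y*z))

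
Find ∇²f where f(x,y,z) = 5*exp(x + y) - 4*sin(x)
10*exp(x + y) + 4*sin(x)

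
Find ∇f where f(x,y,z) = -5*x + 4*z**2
(-5, 0, 8*z)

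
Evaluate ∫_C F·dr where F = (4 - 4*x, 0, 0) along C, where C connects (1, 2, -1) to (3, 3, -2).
-8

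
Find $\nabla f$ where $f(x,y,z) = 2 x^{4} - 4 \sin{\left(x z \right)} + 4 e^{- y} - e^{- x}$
(8*x**3 - 4*z*cos(x*z) + exp(-x), -4*exp(-y), -4*x*cos(x*z))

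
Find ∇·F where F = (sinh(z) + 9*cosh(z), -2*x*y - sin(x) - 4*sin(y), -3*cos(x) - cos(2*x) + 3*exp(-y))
-2*x - 4*cos(y)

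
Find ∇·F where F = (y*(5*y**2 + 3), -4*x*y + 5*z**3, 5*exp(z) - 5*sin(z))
-4*x + 5*exp(z) - 5*cos(z)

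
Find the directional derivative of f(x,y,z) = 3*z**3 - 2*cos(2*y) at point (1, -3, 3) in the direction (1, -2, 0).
8*sqrt(5)*sin(6)/5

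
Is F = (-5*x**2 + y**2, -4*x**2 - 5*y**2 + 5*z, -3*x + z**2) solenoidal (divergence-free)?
No, ∇·F = -10*x - 10*y + 2*z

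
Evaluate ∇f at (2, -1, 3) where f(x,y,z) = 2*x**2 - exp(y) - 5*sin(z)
(8, -exp(-1), -5*cos(3))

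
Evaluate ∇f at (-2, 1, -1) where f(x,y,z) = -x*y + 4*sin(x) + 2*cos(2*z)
(4*cos(2) - 1, 2, 4*sin(2))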